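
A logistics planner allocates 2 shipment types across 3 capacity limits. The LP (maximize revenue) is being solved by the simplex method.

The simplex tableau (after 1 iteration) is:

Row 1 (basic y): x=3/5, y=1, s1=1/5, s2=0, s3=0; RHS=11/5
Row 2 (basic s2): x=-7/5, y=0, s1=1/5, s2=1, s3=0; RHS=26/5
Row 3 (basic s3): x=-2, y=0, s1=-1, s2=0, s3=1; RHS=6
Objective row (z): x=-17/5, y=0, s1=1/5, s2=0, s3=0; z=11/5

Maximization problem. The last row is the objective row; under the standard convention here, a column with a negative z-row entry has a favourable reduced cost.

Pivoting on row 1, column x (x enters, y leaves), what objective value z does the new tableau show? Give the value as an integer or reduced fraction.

44/3

Minimum ratio for x: (11/5)/(3/5) = 11/3.
z changes by −(z-row coeff of x)·ratio = −(-17/5)·(11/3) = 187/15.
New z = 11/5 + (187/15) = 44/3.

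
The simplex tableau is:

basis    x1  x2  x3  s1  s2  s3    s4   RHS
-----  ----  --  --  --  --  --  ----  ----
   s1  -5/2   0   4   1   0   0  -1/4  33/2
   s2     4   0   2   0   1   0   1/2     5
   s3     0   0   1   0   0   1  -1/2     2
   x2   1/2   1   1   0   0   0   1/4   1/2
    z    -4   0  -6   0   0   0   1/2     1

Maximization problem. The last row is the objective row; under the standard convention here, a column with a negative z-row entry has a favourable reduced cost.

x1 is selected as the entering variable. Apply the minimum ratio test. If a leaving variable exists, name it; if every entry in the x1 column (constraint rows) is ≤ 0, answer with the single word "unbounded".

x2

Ratios: row 1 (s1): entry -5/2 ≤ 0, skip; row 2 (s2): 5/4 = 5/4; row 3 (s3): entry 0 ≤ 0, skip; row 4 (x2): (1/2)/(1/2) = 1.
Minimum ratio is in the x2 row, so x2 leaves.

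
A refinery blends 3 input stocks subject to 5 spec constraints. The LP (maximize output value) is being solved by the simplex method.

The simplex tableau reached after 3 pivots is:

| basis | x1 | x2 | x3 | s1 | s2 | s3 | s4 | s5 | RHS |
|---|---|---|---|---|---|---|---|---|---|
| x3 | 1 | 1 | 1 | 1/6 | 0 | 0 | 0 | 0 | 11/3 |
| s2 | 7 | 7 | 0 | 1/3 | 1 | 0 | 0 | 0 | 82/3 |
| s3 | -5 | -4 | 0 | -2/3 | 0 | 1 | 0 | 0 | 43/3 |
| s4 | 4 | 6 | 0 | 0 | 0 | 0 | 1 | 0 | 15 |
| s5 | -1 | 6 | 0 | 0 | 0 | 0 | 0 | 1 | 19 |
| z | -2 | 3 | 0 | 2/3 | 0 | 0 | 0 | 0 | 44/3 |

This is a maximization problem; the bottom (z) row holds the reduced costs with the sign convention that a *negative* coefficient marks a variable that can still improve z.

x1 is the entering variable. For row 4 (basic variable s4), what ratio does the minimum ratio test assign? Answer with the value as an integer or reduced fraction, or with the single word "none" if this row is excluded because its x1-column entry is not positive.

Ratio = RHS / (x1 entry) = 15 / 4 = 15/4.

15/4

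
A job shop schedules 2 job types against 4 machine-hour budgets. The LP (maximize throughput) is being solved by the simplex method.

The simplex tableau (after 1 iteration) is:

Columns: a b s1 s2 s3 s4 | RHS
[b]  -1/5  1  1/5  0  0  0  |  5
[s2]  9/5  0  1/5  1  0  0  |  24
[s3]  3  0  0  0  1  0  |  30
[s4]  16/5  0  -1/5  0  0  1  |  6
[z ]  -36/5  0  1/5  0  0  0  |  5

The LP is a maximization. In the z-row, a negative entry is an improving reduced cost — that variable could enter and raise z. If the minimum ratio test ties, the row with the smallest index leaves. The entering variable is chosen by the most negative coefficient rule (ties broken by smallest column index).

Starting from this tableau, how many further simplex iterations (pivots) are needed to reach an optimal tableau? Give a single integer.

pivot: a in, s4 out → z = 37/2
pivot: s1 in, b out → z = 77/3
No improving column remains; optimal.

2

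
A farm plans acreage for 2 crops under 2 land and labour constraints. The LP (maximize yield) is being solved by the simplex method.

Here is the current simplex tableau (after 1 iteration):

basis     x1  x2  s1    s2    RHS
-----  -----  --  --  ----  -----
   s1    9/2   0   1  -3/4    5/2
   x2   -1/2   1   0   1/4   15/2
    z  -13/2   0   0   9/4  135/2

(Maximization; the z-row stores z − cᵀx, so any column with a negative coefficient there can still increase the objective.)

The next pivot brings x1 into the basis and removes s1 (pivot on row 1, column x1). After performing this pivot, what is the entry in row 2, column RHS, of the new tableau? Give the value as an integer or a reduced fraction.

70/9

Pivot element is row 1, column x1: 9/2.
Normalize row 1: new (row 1, RHS) = (5/2)/(9/2) = 5/9.
row 2 ← row 2 − (-1/2)·(new row 1): 15/2 − (-1/2)·(5/9) = 70/9.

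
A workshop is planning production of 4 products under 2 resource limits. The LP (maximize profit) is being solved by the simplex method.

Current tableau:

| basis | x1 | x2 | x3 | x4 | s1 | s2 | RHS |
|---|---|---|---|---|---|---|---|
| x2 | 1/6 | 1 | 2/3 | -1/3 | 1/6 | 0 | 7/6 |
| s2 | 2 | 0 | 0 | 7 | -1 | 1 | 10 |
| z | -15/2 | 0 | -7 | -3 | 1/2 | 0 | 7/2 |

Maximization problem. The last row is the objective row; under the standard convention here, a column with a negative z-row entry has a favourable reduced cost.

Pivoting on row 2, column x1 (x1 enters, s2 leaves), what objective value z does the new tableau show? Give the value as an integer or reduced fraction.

41

Minimum ratio for x1: 10/2 = 5.
z changes by −(z-row coeff of x1)·ratio = −(-15/2)·5 = 75/2.
New z = 7/2 + (75/2) = 41.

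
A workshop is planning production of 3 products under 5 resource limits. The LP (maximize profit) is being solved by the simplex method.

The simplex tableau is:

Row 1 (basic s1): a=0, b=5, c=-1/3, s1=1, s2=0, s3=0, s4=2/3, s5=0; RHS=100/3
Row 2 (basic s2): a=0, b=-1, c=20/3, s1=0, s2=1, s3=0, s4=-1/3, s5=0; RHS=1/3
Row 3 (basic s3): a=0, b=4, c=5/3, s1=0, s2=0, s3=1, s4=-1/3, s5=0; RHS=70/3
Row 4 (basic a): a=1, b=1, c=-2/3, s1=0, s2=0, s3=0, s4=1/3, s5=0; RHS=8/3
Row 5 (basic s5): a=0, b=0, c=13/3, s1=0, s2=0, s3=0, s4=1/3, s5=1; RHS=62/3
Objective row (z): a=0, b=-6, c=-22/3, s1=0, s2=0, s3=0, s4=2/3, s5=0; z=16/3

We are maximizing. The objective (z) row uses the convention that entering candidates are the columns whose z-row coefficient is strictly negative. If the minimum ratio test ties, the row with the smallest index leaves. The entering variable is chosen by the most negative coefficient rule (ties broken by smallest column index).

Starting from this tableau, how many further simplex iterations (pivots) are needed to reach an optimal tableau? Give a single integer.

2

pivot: c in, s2 out → z = 57/10
pivot: b in, a out → z = 27
No improving column remains; optimal.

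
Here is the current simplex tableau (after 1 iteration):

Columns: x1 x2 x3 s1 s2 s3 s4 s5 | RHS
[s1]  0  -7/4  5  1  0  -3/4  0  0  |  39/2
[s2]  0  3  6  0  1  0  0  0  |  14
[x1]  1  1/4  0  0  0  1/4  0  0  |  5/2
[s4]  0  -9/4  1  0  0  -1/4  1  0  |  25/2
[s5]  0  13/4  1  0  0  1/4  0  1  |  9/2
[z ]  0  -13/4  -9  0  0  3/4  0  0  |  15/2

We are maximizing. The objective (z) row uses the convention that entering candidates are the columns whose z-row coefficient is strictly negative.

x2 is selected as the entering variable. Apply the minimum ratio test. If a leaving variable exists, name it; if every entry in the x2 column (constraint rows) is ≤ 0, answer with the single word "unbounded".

s5

Ratios: row 1 (s1): entry -7/4 ≤ 0, skip; row 2 (s2): 14/3 = 14/3; row 3 (x1): (5/2)/(1/4) = 10; row 4 (s4): entry -9/4 ≤ 0, skip; row 5 (s5): (9/2)/(13/4) = 18/13.
Minimum ratio is in the s5 row, so s5 leaves.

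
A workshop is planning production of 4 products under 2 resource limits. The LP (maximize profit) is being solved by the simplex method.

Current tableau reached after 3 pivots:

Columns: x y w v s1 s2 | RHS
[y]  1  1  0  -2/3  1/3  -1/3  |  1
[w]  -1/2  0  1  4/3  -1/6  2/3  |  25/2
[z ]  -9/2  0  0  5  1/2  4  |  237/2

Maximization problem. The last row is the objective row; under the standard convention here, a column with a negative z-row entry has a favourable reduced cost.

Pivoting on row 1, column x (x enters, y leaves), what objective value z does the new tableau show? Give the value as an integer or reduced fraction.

Minimum ratio for x: 1/1 = 1.
z changes by −(z-row coeff of x)·ratio = −(-9/2)·1 = 9/2.
New z = 237/2 + (9/2) = 123.

123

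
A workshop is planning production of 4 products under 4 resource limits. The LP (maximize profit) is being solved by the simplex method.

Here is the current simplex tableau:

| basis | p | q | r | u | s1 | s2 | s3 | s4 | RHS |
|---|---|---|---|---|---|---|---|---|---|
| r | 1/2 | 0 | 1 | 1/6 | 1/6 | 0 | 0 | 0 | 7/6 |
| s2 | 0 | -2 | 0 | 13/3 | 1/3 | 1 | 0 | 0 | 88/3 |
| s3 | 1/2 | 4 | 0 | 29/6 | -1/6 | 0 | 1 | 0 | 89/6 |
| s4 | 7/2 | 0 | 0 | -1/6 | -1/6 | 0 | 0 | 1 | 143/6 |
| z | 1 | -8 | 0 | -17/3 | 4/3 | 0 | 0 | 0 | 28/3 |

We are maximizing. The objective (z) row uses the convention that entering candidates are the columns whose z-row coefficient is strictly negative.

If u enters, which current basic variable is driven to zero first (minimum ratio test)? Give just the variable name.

s3

Ratios: row 1 (r): (7/6)/(1/6) = 7; row 2 (s2): (88/3)/(13/3) = 88/13; row 3 (s3): (89/6)/(29/6) = 89/29; row 4 (s4): entry -1/6 ≤ 0, skip.
Minimum ratio 89/29 is in the s3 row, so s3 leaves.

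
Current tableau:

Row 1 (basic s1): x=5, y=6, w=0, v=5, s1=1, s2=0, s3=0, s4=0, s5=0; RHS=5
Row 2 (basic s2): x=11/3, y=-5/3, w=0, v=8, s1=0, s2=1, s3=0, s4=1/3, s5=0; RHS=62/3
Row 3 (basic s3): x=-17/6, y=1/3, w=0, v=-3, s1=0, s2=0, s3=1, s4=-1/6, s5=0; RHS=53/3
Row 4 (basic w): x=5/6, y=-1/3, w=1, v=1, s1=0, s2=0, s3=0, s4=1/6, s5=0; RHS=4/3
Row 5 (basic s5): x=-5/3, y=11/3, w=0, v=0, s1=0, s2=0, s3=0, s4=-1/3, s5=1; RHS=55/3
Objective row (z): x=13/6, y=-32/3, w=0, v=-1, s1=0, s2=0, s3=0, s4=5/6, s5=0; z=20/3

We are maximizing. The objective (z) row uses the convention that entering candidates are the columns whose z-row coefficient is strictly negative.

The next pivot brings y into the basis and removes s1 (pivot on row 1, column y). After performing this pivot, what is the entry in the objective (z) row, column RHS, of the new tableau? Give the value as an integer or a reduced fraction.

140/9

Pivot element is row 1, column y: 6.
Normalize row 1: new (row 1, RHS) = 5/6 = 5/6.
z-row ← z-row − (-32/3)·(new row 1): 20/3 − (-32/3)·(5/6) = 140/9.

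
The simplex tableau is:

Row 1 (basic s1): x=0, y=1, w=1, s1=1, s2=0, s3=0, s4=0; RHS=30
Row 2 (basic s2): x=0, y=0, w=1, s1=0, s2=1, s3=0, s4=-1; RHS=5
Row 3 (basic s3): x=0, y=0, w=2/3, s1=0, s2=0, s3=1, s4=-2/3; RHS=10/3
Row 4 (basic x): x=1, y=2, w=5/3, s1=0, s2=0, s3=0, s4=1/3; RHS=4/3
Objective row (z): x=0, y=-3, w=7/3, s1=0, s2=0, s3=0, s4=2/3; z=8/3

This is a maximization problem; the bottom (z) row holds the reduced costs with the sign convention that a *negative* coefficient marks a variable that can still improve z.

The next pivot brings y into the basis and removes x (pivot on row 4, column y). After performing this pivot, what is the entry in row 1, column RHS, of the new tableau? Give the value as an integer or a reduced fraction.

Pivot element is row 4, column y: 2.
Normalize row 4: new (row 4, RHS) = (4/3)/2 = 2/3.
row 1 ← row 1 − 1·(new row 4): 30 − 1·(2/3) = 88/3.

88/3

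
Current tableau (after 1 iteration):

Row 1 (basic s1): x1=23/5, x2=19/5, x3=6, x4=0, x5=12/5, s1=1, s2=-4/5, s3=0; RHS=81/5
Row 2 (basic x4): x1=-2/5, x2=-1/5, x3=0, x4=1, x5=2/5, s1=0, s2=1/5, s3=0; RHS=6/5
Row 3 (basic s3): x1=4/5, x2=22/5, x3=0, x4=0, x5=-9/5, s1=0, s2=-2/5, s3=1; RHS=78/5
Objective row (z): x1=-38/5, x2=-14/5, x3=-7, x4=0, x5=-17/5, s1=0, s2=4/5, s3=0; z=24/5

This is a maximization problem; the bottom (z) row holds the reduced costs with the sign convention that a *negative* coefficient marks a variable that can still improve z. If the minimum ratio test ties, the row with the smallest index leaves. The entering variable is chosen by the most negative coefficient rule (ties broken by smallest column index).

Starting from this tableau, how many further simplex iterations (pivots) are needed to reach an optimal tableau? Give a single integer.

2

pivot: x1 in, s1 out → z = 726/23
pivot: s2 in, x4 out → z = 42
No improving column remains; optimal.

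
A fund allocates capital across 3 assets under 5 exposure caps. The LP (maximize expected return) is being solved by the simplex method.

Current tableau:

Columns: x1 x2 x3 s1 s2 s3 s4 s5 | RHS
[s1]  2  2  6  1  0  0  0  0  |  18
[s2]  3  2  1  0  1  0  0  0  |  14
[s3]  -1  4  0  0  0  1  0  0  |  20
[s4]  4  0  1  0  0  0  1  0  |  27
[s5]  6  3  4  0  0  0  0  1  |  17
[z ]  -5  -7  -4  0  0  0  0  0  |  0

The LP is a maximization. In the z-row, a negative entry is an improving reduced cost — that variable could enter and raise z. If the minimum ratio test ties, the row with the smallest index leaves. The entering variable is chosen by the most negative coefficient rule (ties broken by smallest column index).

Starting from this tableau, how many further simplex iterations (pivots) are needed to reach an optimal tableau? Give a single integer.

2

pivot: x2 in, s3 out → z = 35
pivot: x1 in, s5 out → z = 37
No improving column remains; optimal.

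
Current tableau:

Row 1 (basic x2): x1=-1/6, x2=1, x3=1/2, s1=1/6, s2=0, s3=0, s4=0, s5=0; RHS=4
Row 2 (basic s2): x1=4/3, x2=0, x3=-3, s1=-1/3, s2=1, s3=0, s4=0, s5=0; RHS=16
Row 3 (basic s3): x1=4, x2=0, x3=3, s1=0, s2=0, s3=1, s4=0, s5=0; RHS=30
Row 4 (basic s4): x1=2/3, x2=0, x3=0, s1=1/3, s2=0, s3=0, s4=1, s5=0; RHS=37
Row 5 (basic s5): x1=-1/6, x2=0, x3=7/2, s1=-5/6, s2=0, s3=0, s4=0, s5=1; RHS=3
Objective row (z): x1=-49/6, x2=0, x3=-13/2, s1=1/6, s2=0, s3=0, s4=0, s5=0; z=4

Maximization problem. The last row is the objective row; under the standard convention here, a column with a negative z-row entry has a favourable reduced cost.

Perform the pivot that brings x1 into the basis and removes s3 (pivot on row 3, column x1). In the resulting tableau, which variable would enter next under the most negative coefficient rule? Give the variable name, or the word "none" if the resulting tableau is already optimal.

x3

Pivot element 4. New z-row = old z-row − (-49/6)·(row 3/4).
Updated z-row coefficients: x1: 0, x2: 0, x3: -3/8, s1: 1/6, s2: 0, s3: 49/24, s4: 0, s5: 0.
The most negative is -3/8 in column x3, so x3 would enter next.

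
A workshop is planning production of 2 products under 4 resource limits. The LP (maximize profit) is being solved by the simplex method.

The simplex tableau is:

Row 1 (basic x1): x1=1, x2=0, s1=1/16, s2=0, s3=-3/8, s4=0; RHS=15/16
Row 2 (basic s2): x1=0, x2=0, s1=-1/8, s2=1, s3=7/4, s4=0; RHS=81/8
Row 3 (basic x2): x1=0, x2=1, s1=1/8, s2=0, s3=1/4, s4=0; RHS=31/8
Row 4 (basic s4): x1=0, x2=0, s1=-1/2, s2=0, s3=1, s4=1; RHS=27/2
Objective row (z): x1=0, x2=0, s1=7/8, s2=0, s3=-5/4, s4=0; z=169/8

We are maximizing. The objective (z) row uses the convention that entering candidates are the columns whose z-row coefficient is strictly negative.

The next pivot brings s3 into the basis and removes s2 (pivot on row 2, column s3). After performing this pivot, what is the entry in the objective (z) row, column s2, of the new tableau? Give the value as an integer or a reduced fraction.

5/7

Pivot element is row 2, column s3: 7/4.
Normalize row 2: new (row 2, s2) = 1/(7/4) = 4/7.
z-row ← z-row − (-5/4)·(new row 2): 0 − (-5/4)·(4/7) = 5/7.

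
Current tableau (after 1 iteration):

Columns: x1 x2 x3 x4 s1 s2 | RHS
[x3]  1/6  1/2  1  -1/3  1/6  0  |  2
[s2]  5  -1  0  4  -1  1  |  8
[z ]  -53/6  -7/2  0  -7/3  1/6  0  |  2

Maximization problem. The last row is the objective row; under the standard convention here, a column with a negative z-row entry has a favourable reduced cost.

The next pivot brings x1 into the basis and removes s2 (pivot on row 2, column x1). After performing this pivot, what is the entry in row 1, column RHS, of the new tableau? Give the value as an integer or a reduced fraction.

Pivot element is row 2, column x1: 5.
Normalize row 2: new (row 2, RHS) = 8/5 = 8/5.
row 1 ← row 1 − (1/6)·(new row 2): 2 − (1/6)·(8/5) = 26/15.

26/15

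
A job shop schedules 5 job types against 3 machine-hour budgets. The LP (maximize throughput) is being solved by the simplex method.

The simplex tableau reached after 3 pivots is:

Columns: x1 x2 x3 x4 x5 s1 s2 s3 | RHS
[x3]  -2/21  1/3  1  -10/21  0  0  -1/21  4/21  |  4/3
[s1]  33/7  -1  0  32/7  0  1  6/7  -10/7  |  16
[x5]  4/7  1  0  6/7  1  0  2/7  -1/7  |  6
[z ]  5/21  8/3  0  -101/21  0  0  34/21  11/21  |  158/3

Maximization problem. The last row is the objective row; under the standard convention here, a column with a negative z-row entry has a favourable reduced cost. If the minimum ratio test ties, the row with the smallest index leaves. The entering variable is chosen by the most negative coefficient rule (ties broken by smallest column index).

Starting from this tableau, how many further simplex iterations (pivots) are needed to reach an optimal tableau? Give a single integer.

pivot: x4 in, s1 out → z = 139/2
pivot: s3 in, x5 out → z = 93
pivot: s1 in, x3 out → z = 98
No improving column remains; optimal.

3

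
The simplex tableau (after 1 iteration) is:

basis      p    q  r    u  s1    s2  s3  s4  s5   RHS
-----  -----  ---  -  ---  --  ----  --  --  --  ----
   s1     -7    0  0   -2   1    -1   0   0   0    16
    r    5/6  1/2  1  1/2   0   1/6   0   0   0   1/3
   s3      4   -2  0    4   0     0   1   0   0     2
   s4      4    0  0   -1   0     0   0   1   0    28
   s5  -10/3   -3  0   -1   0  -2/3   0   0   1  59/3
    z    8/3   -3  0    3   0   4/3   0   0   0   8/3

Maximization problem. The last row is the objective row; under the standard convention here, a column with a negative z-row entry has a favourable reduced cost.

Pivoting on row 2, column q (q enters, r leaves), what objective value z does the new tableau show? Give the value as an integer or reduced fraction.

14/3

Minimum ratio for q: (1/3)/(1/2) = 2/3.
z changes by −(z-row coeff of q)·ratio = −(-3)·(2/3) = 2.
New z = 8/3 + 2 = 14/3.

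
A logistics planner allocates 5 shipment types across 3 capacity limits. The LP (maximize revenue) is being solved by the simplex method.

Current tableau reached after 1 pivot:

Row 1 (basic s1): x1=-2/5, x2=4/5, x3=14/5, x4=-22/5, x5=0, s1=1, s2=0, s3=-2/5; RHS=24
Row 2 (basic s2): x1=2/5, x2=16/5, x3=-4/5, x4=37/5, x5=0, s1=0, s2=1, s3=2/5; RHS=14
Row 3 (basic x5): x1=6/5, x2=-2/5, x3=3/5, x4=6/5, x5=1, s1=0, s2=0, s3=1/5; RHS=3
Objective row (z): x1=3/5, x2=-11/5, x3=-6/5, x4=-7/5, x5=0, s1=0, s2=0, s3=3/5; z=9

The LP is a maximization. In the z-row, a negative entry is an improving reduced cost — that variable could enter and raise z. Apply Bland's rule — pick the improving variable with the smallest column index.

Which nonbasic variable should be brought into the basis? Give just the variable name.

x2

Objective-row coefficients: x1: 3/5, x2: -11/5, x3: -6/5, x4: -7/5, x5: 0, s1: 0, s2: 0, s3: 3/5.
Improving columns: x2, x3, x4. Bland's rule picks the smallest column index → x2.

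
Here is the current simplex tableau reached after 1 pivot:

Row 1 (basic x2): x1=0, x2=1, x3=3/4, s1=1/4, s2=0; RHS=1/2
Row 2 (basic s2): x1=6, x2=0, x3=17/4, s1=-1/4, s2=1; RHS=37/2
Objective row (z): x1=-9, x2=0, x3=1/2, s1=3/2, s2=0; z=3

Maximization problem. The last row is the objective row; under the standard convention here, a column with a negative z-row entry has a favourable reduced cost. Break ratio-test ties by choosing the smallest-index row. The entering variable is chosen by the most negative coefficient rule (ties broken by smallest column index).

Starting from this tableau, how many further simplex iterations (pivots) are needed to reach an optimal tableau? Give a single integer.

pivot: x1 in, s2 out → z = 123/4
No improving column remains; optimal.

1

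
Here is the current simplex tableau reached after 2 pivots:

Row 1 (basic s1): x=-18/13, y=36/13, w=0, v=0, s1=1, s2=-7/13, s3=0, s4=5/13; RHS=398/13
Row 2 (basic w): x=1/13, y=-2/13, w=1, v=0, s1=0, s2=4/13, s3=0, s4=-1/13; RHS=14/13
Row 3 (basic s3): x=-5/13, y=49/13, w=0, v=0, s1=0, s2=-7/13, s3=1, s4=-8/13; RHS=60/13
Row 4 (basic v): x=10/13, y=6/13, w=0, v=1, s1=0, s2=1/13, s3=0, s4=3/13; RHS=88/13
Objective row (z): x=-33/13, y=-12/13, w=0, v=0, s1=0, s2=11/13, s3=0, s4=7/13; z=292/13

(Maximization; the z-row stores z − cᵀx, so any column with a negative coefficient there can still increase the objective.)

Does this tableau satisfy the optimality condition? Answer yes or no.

no

Column x has objective-row coefficient -33/13, which is negative; an improving pivot exists, so not yet optimal.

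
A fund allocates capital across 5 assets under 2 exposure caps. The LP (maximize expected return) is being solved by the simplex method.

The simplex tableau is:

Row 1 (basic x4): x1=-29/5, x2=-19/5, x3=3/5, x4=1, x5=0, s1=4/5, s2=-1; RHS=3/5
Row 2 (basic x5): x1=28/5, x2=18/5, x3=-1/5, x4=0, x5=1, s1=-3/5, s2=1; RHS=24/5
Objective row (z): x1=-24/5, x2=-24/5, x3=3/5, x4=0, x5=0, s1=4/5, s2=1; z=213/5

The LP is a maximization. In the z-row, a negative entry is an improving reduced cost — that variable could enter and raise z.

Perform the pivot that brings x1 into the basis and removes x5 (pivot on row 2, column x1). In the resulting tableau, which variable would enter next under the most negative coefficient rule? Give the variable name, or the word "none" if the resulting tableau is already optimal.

x2

Pivot element 28/5. New z-row = old z-row − (-24/5)·(row 2/(28/5)).
Updated z-row coefficients: x1: 0, x2: -12/7, x3: 3/7, x4: 0, x5: 6/7, s1: 2/7, s2: 13/7.
The most negative is -12/7 in column x2, so x2 would enter next.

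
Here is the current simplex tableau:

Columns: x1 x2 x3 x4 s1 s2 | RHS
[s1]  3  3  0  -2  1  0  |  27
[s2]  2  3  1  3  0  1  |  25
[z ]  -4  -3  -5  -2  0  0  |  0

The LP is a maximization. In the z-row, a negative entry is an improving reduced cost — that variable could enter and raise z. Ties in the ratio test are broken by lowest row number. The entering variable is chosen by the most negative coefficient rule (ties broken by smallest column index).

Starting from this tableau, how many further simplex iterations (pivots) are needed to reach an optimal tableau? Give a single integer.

pivot: x3 in, s2 out → z = 125
No improving column remains; optimal.

1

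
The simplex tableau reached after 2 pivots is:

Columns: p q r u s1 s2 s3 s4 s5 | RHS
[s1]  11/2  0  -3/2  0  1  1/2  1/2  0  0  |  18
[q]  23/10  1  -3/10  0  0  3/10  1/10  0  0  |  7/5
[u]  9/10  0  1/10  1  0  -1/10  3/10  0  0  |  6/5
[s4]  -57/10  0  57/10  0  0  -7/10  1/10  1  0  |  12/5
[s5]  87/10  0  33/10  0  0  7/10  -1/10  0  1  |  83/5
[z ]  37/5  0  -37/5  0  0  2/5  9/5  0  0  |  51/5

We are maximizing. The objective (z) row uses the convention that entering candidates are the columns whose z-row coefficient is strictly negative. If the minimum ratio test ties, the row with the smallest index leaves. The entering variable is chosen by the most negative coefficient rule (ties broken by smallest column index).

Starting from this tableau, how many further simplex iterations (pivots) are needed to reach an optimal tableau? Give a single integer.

2

pivot: r in, s4 out → z = 253/19
pivot: s2 in, q out → z = 244/15
No improving column remains; optimal.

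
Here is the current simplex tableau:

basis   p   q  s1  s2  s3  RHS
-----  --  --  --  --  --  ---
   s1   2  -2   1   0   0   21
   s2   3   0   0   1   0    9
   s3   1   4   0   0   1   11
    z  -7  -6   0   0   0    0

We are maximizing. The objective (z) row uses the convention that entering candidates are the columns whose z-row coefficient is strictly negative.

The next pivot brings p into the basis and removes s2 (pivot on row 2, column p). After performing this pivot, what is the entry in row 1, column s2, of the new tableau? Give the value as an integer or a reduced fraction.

Pivot element is row 2, column p: 3.
Normalize row 2: new (row 2, s2) = 1/3 = 1/3.
row 1 ← row 1 − 2·(new row 2): 0 − 2·(1/3) = -2/3.

-2/3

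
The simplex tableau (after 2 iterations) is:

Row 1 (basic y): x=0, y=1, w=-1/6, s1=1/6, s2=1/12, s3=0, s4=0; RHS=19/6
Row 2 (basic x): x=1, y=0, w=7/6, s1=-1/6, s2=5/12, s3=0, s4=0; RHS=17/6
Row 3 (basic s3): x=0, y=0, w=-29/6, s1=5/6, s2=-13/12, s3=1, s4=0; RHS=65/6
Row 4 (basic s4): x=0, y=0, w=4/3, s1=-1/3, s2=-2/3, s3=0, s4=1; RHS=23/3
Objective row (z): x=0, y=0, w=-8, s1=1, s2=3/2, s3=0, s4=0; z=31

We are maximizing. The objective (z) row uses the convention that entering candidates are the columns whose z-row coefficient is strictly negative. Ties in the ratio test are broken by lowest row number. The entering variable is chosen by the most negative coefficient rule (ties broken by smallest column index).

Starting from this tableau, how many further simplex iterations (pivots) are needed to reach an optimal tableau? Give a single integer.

2

pivot: w in, x out → z = 353/7
pivot: s1 in, y out → z = 54
No improving column remains; optimal.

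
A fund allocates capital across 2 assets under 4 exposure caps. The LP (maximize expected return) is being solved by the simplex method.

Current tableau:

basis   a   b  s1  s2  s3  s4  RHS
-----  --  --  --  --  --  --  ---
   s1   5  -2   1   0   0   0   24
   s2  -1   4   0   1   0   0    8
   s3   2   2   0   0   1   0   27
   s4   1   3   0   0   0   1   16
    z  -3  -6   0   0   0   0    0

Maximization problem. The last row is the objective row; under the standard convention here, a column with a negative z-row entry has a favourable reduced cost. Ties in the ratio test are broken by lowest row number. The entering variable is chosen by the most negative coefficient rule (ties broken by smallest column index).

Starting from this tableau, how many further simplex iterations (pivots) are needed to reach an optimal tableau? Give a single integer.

3

pivot: b in, s2 out → z = 12
pivot: a in, s4 out → z = 264/7
pivot: s2 in, s1 out → z = 648/17
No improving column remains; optimal.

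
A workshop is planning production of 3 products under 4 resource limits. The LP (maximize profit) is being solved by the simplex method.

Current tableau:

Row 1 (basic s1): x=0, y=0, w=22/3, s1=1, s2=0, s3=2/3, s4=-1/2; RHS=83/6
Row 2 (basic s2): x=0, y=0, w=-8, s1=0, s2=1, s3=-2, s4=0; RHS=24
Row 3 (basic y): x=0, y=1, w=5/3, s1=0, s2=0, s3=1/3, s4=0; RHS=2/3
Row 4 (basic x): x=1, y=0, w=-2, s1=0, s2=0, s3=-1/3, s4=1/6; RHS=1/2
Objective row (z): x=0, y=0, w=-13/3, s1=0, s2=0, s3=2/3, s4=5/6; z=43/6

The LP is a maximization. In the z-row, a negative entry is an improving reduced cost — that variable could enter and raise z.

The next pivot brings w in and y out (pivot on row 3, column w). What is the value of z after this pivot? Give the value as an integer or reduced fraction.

Minimum ratio for w: (2/3)/(5/3) = 2/5.
z changes by −(z-row coeff of w)·ratio = −(-13/3)·(2/5) = 26/15.
New z = 43/6 + (26/15) = 89/10.

89/10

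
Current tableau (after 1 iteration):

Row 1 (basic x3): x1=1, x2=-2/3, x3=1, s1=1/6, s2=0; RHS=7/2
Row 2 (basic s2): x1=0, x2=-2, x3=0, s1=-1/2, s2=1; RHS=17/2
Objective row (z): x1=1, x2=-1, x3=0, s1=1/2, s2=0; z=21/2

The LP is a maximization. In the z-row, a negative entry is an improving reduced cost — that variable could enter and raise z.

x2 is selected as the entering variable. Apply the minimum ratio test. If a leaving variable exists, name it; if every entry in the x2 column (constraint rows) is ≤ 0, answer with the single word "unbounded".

unbounded

x2-column entries: row 1: -2/3, row 2: -2. All ≤ 0, so x2 can increase without bound; the LP is unbounded in this direction.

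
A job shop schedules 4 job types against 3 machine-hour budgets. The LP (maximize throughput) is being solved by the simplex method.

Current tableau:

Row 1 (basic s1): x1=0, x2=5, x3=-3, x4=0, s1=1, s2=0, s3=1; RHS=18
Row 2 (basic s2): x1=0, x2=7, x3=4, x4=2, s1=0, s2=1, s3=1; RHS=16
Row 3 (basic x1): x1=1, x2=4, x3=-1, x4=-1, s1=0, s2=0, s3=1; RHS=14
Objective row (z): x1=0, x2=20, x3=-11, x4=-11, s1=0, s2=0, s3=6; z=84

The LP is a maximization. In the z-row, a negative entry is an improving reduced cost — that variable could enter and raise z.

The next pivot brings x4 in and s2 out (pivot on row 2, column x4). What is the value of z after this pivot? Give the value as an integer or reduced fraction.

Minimum ratio for x4: 16/2 = 8.
z changes by −(z-row coeff of x4)·ratio = −(-11)·8 = 88.
New z = 84 + 88 = 172.

172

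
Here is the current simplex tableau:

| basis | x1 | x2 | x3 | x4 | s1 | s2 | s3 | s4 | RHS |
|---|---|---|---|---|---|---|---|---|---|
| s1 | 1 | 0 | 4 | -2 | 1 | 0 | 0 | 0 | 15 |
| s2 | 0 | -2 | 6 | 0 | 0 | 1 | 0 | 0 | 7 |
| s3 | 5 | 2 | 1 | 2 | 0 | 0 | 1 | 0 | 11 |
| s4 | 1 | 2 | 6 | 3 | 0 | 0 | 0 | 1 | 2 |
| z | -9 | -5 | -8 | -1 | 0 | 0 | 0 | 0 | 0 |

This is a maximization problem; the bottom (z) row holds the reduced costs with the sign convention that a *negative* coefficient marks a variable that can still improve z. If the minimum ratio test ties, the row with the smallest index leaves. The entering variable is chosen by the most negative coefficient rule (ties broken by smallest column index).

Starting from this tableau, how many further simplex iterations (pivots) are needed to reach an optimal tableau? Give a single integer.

1

pivot: x1 in, s4 out → z = 18
No improving column remains; optimal.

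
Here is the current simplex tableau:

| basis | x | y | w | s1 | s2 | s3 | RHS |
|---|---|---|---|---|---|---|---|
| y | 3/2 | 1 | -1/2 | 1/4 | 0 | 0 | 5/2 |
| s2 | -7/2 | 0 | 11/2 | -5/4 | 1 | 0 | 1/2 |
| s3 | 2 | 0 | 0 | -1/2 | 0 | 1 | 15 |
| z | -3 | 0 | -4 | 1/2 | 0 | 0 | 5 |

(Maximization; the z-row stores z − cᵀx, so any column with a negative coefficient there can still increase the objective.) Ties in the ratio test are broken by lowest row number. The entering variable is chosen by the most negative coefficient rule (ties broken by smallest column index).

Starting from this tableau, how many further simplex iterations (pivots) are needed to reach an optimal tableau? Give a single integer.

pivot: w in, s2 out → z = 59/11
pivot: x in, y out → z = 225/13
No improving column remains; optimal.

2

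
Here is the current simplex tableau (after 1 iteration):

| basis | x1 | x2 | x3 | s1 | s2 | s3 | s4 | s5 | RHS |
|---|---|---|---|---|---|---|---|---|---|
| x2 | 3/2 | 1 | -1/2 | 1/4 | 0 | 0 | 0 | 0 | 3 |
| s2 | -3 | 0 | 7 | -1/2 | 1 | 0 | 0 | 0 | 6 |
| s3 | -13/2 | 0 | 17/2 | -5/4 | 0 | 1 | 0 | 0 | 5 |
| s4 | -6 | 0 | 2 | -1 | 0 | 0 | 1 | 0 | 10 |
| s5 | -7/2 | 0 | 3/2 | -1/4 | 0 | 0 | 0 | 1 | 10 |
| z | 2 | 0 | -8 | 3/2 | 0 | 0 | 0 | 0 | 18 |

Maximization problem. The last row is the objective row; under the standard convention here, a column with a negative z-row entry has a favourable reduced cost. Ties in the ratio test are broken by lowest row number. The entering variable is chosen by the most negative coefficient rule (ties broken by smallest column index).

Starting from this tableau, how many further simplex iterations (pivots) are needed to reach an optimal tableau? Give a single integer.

pivot: x3 in, s3 out → z = 386/17
pivot: x1 in, s2 out → z = 26
pivot: s3 in, x2 out → z = 86/3
No improving column remains; optimal.

3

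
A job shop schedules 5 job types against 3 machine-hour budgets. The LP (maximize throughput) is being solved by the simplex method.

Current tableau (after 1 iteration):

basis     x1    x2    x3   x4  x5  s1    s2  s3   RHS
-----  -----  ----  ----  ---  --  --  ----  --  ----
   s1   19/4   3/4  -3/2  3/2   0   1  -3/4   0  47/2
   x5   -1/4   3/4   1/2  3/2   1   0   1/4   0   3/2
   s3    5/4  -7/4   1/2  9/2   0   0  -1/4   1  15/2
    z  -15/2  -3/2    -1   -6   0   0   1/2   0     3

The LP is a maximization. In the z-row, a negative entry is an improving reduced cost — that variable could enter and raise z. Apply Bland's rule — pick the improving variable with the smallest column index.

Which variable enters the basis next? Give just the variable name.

x1

Objective-row coefficients: x1: -15/2, x2: -3/2, x3: -1, x4: -6, x5: 0, s1: 0, s2: 1/2, s3: 0.
Improving columns: x1, x2, x3, x4. Bland's rule picks the smallest column index → x1.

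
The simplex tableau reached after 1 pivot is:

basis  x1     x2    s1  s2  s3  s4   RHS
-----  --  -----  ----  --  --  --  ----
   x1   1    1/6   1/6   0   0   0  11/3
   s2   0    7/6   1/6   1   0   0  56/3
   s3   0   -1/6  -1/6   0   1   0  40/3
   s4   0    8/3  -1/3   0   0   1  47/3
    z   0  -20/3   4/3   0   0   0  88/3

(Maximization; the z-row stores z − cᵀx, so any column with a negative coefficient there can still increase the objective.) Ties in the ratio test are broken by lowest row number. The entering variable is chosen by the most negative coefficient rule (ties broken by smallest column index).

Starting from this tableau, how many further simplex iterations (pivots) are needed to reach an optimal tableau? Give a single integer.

1

pivot: x2 in, s4 out → z = 137/2
No improving column remains; optimal.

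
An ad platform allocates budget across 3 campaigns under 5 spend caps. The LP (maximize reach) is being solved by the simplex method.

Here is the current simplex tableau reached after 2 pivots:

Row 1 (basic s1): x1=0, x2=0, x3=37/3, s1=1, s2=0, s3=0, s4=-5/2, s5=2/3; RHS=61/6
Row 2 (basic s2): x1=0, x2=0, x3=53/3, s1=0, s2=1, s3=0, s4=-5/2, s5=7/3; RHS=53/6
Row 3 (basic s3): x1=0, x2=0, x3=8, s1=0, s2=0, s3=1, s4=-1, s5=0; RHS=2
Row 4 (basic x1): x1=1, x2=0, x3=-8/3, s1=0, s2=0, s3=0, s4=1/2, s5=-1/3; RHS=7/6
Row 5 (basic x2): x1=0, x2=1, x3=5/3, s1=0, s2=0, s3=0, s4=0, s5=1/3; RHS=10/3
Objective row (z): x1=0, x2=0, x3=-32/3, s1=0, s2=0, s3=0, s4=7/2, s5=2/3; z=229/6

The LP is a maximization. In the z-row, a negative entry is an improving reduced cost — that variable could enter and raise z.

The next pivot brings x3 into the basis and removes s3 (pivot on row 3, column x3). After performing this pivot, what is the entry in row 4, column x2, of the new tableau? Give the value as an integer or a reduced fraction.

0

Pivot element is row 3, column x3: 8.
Normalize row 3: new (row 3, x2) = 0/8 = 0.
row 4 ← row 4 − (-8/3)·(new row 3): 0 − (-8/3)·0 = 0.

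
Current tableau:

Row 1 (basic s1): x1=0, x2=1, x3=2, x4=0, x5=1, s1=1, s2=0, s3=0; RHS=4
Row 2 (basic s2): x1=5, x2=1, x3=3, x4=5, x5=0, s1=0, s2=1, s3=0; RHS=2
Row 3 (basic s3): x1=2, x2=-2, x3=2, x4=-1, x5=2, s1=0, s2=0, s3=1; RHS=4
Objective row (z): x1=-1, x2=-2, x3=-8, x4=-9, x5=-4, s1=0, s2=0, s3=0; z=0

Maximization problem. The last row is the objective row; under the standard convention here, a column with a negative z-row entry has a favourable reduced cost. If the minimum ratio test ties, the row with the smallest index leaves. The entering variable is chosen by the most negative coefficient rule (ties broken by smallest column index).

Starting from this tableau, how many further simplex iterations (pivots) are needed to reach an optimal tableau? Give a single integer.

pivot: x4 in, s2 out → z = 18/5
pivot: x5 in, s3 out → z = 62/5
pivot: x2 in, s1 out → z = 16
No improving column remains; optimal.

3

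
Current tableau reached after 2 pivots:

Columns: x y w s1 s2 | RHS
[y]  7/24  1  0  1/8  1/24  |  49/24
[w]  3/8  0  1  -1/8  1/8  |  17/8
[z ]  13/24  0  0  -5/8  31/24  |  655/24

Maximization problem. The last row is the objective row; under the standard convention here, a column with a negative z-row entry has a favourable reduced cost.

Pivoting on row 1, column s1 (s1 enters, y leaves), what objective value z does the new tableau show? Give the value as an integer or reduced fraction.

75/2

Minimum ratio for s1: (49/24)/(1/8) = 49/3.
z changes by −(z-row coeff of s1)·ratio = −(-5/8)·(49/3) = 245/24.
New z = 655/24 + (245/24) = 75/2.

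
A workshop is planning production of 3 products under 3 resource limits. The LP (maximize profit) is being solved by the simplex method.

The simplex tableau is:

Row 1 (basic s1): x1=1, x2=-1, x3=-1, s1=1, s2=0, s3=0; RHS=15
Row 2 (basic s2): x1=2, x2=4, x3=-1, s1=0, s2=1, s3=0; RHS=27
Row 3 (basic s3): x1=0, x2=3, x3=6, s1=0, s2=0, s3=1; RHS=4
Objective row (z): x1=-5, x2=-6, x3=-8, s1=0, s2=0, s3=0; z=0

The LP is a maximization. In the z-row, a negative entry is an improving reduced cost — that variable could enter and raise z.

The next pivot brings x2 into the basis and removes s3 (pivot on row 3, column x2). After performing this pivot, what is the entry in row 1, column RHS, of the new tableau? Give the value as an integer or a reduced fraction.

49/3

Pivot element is row 3, column x2: 3.
Normalize row 3: new (row 3, RHS) = 4/3 = 4/3.
row 1 ← row 1 − (-1)·(new row 3): 15 − (-1)·(4/3) = 49/3.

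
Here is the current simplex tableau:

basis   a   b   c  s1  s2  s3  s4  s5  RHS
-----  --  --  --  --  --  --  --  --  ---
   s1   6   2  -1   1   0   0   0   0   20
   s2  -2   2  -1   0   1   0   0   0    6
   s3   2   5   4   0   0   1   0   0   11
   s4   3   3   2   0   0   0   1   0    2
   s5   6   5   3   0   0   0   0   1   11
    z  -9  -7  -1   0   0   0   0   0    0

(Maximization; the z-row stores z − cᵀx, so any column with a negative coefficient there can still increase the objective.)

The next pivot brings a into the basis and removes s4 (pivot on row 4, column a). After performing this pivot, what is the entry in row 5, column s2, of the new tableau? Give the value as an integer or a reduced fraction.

Pivot element is row 4, column a: 3.
Normalize row 4: new (row 4, s2) = 0/3 = 0.
row 5 ← row 5 − 6·(new row 4): 0 − 6·0 = 0.

0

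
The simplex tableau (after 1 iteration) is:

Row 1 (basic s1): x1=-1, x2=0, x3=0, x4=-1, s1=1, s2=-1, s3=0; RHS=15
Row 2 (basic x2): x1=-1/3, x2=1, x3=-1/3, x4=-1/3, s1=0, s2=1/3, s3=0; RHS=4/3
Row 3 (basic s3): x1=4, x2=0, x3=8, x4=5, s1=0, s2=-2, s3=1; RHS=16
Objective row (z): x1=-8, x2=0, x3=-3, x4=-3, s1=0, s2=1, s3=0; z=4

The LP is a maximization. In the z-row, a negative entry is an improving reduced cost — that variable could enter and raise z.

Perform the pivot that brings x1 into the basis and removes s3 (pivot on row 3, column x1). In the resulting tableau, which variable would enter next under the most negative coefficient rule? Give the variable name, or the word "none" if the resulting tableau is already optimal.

Pivot element 4. New z-row = old z-row − (-8)·(row 3/4).
Updated z-row coefficients: x1: 0, x2: 0, x3: 13, x4: 7, s1: 0, s2: -3, s3: 2.
The most negative is -3 in column s2, so s2 would enter next.

s2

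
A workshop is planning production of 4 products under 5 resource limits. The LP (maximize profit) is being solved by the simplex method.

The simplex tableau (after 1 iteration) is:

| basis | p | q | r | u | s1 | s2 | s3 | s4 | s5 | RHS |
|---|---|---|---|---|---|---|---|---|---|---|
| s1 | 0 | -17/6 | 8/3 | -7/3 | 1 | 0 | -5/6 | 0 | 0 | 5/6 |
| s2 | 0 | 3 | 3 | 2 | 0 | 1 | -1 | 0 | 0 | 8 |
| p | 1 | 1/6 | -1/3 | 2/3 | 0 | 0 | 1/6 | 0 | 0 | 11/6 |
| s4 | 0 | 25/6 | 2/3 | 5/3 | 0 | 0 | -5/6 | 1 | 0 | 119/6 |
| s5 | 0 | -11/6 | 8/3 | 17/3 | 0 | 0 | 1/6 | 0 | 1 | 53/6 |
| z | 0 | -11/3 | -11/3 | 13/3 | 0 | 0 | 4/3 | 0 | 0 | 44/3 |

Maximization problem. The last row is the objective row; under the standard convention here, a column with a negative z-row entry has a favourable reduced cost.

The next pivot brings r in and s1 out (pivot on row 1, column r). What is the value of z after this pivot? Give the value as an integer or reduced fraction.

Minimum ratio for r: (5/6)/(8/3) = 5/16.
z changes by −(z-row coeff of r)·ratio = −(-11/3)·(5/16) = 55/48.
New z = 44/3 + (55/48) = 253/16.

253/16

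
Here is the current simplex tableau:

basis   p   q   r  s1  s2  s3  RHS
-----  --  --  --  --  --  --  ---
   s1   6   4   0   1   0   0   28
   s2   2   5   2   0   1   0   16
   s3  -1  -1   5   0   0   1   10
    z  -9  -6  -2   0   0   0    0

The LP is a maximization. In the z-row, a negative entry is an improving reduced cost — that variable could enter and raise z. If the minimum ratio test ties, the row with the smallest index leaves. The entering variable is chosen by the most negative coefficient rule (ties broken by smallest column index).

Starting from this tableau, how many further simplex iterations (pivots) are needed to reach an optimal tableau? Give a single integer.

3

pivot: p in, s1 out → z = 42
pivot: r in, s3 out → z = 718/15
pivot: q in, s2 out → z = 910/19
No improving column remains; optimal.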